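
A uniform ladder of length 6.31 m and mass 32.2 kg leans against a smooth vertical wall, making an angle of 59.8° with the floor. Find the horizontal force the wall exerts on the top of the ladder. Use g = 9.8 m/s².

N_wall ≈ 91.8 N

About the foot of the ladder:
Ladder weight 32.2×9.8 = 315.6 N acts at 3.155 m along the ladder; its horizontal arm is 3.155·cos59.8° = 1.587 m → τ = 500.9 N·m clockwise.
Wall normal N acts horizontally at the top; its moment arm is the height L sinθ = 6.31·sin59.8° = 5.454 m, counterclockwise.
Στ = 0 ⇒ N × 5.454 = 500.9 ⇒ N = 91.8 N.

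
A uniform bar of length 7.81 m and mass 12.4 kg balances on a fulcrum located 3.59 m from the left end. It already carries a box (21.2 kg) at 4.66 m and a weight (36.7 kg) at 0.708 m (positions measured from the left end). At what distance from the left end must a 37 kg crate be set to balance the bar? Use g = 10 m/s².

x ≈ 5.73 m from the left end

Taking torques about the fulcrum (at 3.59 m from the left end):
Beam weight: 12.4 × 10 = 124 N down at 3.905 m → arm 0.315 m, τ = 124 × 0.315 = 39.06 N·m clockwise.
Box: 21.2 × 10 = 212 N down at 4.66 m → arm 1.07 m, τ = 212 × 1.07 = 226.8 N·m clockwise.
Weight: 36.7 × 10 = 367 N down at 0.708 m → arm 2.882 m, τ = 367 × 2.882 = 1058 N·m counterclockwise.
Net moment of existing loads = 792.1 N·m counterclockwise.
The crate weighs 37 × 10 = 370 N and must supply an equal clockwise moment, so its lever arm about the fulcrum is 792.1 / 370 = 2.14 m.
That puts it at 3.59 + 2.14 = 5.73 m from the left end.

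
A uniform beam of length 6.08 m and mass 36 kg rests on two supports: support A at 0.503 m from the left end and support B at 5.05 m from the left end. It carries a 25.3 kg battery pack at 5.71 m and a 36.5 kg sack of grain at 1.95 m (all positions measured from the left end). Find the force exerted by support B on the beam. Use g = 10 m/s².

R_B ≈ 607 N

Sum moments about support A (its reaction then has zero moment arm).
Beam weight: 36 × 10 = 360 N down at 3.04 m → arm 2.537 m, τ = 360 × 2.537 = 913.3 N·m clockwise.
Battery pack: 25.3 × 10 = 253 N down at 5.71 m → arm 5.207 m, τ = 253 × 5.207 = 1317 N·m clockwise.
Sack of grain: 36.5 × 10 = 365 N down at 1.95 m → arm 1.447 m, τ = 365 × 1.447 = 528.2 N·m clockwise.
Net load moment about support A = 2758 N·m clockwise.
Reaction R at support B is upward at 5.05 m, arm 4.547 m → moment R × 4.547 counterclockwise.
Setting net torque to zero: R × 4.547 = 2758 → R = 607 N.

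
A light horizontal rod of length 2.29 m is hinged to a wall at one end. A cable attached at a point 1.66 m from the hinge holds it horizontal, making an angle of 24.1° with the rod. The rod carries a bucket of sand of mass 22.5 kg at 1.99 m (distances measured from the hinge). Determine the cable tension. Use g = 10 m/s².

T ≈ 661 N

Taking torques about the hinge:
Bucket of sand: 22.5 × 10 = 225 N down at 1.99 m → arm 1.99 m, τ = 225 × 1.99 = 447.8 N·m clockwise.
Total clockwise load moment = 447.8 N·m.
The cable tension T acts at 1.66 m; only its component perpendicular to the rod, T sinθ, produces torque. sin 24.1° = 0.4083.
For rotational equilibrium, T × 1.66 × 0.4083 = 447.8, so T = 447.8 / 0.6778 = 661 N.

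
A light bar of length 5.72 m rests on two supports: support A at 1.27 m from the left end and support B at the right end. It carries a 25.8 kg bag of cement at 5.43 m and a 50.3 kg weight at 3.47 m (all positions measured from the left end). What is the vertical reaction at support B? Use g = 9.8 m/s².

R_B ≈ 480 N

About support A:
Bag of cement: 25.8 × 9.8 = 252.8 N down at 5.43 m → arm 4.16 m, τ = 252.8 × 4.16 = 1052 N·m clockwise.
Weight: 50.3 × 9.8 = 492.9 N down at 3.47 m → arm 2.2 m, τ = 492.9 × 2.2 = 1084 N·m clockwise.
Net load moment about support A = 2136 N·m clockwise.
Reaction R at support B is upward at 5.72 m, arm 4.45 m → moment R × 4.45 counterclockwise.
For rotational equilibrium, R × 4.45 = 2136, so R = 480 N.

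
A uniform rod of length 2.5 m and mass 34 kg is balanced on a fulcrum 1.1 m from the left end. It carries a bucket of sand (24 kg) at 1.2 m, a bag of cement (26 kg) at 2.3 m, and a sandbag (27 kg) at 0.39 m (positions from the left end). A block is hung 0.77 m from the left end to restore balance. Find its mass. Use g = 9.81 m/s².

Taking torques about the fulcrum (at 1.1 m from the left end):
Beam weight: 34 × 9.81 = 333.5 N down at 1.25 m → arm 0.15 m, τ = 333.5 × 0.15 = 50.02 N·m clockwise.
Bucket of sand: 24 × 9.81 = 235.4 N down at 1.2 m → arm 0.1 m, τ = 235.4 × 0.1 = 23.54 N·m clockwise.
Bag of cement: 26 × 9.81 = 255.1 N down at 2.3 m → arm 1.2 m, τ = 255.1 × 1.2 = 306.1 N·m clockwise.
Sandbag: 27 × 9.81 = 264.9 N down at 0.39 m → arm 0.71 m, τ = 264.9 × 0.71 = 188.1 N·m counterclockwise.
Net moment of known loads = 191.6 N·m clockwise.
An unknown mass m at 0.77 m has arm 0.33 m; its moment is m·g·0.33 counterclockwise.
Στ = 0 ⇒ m × 9.81 × 0.33 = 191.6 ⇒ m = 191.6 / (9.81 × 0.33) = 59.2 kg.

m ≈ 59.2 kg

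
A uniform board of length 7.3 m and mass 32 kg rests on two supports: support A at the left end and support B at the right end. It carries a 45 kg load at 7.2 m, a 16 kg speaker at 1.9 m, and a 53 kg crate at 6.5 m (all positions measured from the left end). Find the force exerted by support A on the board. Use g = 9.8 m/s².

Choose support B as the axis so its reaction then has zero moment arm.
Beam weight: 32 × 9.8 = 313.6 N down at 3.65 m → arm 3.65 m, τ = 313.6 × 3.65 = 1145 N·m counterclockwise.
Load: 45 × 9.8 = 441 N down at 7.2 m → arm 0.1 m, τ = 441 × 0.1 = 44.1 N·m counterclockwise.
Speaker: 16 × 9.8 = 156.8 N down at 1.9 m → arm 5.4 m, τ = 156.8 × 5.4 = 846.7 N·m counterclockwise.
Crate: 53 × 9.8 = 519.4 N down at 6.5 m → arm 0.8 m, τ = 519.4 × 0.8 = 415.5 N·m counterclockwise.
Net load moment about support B = 2451 N·m counterclockwise.
Reaction R at support A is upward at 0 m, arm 7.3 m → moment R × 7.3 clockwise.
Balancing moments: R × 7.3 = 2451, giving R = 336 N.

R_A ≈ 336 N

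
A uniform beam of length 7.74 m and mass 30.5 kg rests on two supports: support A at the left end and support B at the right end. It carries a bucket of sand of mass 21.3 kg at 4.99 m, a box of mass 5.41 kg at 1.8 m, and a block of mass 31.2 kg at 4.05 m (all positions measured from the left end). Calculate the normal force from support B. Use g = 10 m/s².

Taking torques about support A:
Beam weight: 30.5 × 10 = 305 N down at 3.87 m → arm 3.87 m, τ = 305 × 3.87 = 1180 N·m clockwise.
Bucket of sand: 21.3 × 10 = 213 N down at 4.99 m → arm 4.99 m, τ = 213 × 4.99 = 1063 N·m clockwise.
Box: 5.41 × 10 = 54.1 N down at 1.8 m → arm 1.8 m, τ = 54.1 × 1.8 = 97.38 N·m clockwise.
Block: 31.2 × 10 = 312 N down at 4.05 m → arm 4.05 m, τ = 312 × 4.05 = 1264 N·m clockwise.
Net load moment about support A = 3604 N·m clockwise.
Reaction R at support B is upward at 7.74 m, arm 7.74 m → moment R × 7.74 counterclockwise.
Balancing moments: R × 7.74 = 3604, giving R = 466 N.

R_B ≈ 466 N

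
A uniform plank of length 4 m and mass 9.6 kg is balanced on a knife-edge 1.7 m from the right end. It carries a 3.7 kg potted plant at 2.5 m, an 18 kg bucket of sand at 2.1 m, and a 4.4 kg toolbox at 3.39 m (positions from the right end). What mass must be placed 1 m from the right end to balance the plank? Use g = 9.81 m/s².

m ≈ 29.3 kg

Take moments about the knife-edge (at 1.7 m from the right end).
Beam weight: 9.6 × 9.81 = 94.18 N down at 2 m → arm 0.3 m, τ = 94.18 × 0.3 = 28.25 N·m counterclockwise.
Potted plant: 3.7 × 9.81 = 36.3 N down at 2.5 m → arm 0.8 m, τ = 36.3 × 0.8 = 29.04 N·m counterclockwise.
Bucket of sand: 18 × 9.81 = 176.6 N down at 2.1 m → arm 0.4 m, τ = 176.6 × 0.4 = 70.64 N·m counterclockwise.
Toolbox: 4.4 × 9.81 = 43.16 N down at 3.39 m → arm 1.69 m, τ = 43.16 × 1.69 = 72.94 N·m counterclockwise.
Net moment of known loads = 200.9 N·m counterclockwise.
An unknown mass m at 1 m has arm 0.7 m; its moment is m·g·0.7 clockwise.
Στ = 0 ⇒ m × 9.81 × 0.7 = 200.9 ⇒ m = 200.9 / (9.81 × 0.7) = 29.3 kg.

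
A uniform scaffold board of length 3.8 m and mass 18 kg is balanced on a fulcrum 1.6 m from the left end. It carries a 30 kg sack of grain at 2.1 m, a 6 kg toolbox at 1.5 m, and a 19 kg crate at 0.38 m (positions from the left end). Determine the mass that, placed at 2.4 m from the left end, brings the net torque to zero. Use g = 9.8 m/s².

Take moments about the fulcrum (at 1.6 m from the left end).
Beam weight: 18 × 9.8 = 176.4 N down at 1.9 m → arm 0.3 m, τ = 176.4 × 0.3 = 52.92 N·m clockwise.
Sack of grain: 30 × 9.8 = 294 N down at 2.1 m → arm 0.5 m, τ = 294 × 0.5 = 147 N·m clockwise.
Toolbox: 6 × 9.8 = 58.8 N down at 1.5 m → arm 0.1 m, τ = 58.8 × 0.1 = 5.88 N·m counterclockwise.
Crate: 19 × 9.8 = 186.2 N down at 0.38 m → arm 1.22 m, τ = 186.2 × 1.22 = 227.2 N·m counterclockwise.
Net moment of known loads = 33.16 N·m counterclockwise.
An unknown mass m at 2.4 m has arm 0.8 m; its moment is m·g·0.8 clockwise.
Στ = 0 ⇒ m × 9.8 × 0.8 = 33.16 ⇒ m = 33.16 / (9.8 × 0.8) = 4.23 kg.

m ≈ 4.23 kg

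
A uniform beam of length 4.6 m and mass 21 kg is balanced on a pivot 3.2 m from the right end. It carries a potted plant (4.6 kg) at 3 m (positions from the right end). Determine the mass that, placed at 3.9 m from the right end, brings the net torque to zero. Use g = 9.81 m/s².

Take moments about the pivot (at 3.2 m from the right end).
Beam weight: 21 × 9.81 = 206 N down at 2.3 m → arm 0.9 m, τ = 206 × 0.9 = 185.4 N·m clockwise.
Potted plant: 4.6 × 9.81 = 45.13 N down at 3 m → arm 0.2 m, τ = 45.13 × 0.2 = 9.026 N·m clockwise.
Net moment of known loads = 194.4 N·m clockwise.
An unknown mass m at 3.9 m has arm 0.7 m; its moment is m·g·0.7 counterclockwise.
Setting net torque to zero: m × 9.81 × 0.7 = 194.4 → m = 194.4 / (9.81 × 0.7) = 28.3 kg.

m ≈ 28.3 kg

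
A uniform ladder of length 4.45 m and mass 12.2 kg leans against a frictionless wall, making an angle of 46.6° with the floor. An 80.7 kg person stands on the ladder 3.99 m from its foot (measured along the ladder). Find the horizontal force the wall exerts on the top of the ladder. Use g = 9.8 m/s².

Sum moments about the foot of the ladder (the floor normal and friction both act there and drop out).
Ladder weight 12.2×9.8 = 119.6 N acts at 2.225 m along the ladder; its horizontal arm is 2.225·cos46.6° = 1.529 m → τ = 182.9 N·m clockwise.
Person: 80.7×9.8 = 790.9 N at 3.99 m → arm 2.741 m → τ = 2168 N·m clockwise.
Wall normal N acts horizontally at the top; its moment arm is the height L sinθ = 4.45·sin46.6° = 3.233 m, counterclockwise.
For rotational equilibrium, N × 3.233 = 2351, so N = 727 N.

N_wall ≈ 727 N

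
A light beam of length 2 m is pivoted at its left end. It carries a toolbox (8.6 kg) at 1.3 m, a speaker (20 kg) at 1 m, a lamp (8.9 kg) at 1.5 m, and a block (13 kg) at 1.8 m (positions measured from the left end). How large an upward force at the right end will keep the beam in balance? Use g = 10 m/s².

About the left end:
Toolbox: 8.6 × 10 = 86 N down at 1.3 m → arm 1.3 m, τ = 86 × 1.3 = 111.8 N·m clockwise.
Speaker: 20 × 10 = 200 N down at 1 m → arm 1 m, τ = 200 × 1 = 200 N·m clockwise.
Lamp: 8.9 × 10 = 89 N down at 1.5 m → arm 1.5 m, τ = 89 × 1.5 = 133.5 N·m clockwise.
Block: 13 × 10 = 130 N down at 1.8 m → arm 1.8 m, τ = 130 × 1.8 = 234 N·m clockwise.
Net moment of the loads = 679.3 N·m clockwise.
The upward force F acts at the right end, arm 2 m, giving F × 2 counterclockwise.
Setting net torque to zero: F × 2 = 679.3 → F = 679.3 / 2 = 340 N.

F ≈ 340 N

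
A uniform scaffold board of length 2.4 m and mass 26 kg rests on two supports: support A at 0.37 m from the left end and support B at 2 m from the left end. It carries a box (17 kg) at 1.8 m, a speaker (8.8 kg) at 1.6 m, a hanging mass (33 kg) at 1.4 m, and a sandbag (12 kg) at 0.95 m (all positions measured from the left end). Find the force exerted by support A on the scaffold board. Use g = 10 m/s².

R_A ≈ 369 N

Taking torques about support B:
Beam weight: 26 × 10 = 260 N down at 1.2 m → arm 0.8 m, τ = 260 × 0.8 = 208 N·m counterclockwise.
Box: 17 × 10 = 170 N down at 1.8 m → arm 0.2 m, τ = 170 × 0.2 = 34 N·m counterclockwise.
Speaker: 8.8 × 10 = 88 N down at 1.6 m → arm 0.4 m, τ = 88 × 0.4 = 35.2 N·m counterclockwise.
Hanging mass: 33 × 10 = 330 N down at 1.4 m → arm 0.6 m, τ = 330 × 0.6 = 198 N·m counterclockwise.
Sandbag: 12 × 10 = 120 N down at 0.95 m → arm 1.05 m, τ = 120 × 1.05 = 126 N·m counterclockwise.
Net load moment about support B = 601.2 N·m counterclockwise.
Reaction R at support A is upward at 0.37 m, arm 1.63 m → moment R × 1.63 clockwise.
For rotational equilibrium, R × 1.63 = 601.2, so R = 369 N.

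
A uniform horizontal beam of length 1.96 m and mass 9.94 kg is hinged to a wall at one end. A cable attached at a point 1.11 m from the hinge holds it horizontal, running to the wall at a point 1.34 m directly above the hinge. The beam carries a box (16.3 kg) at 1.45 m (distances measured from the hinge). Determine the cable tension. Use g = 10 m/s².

T ≈ 390 N

Take moments about the hinge.
Beam weight: 9.94 × 10 = 99.4 N down at 0.98 m → arm 0.98 m, τ = 99.4 × 0.98 = 97.41 N·m clockwise.
Box: 16.3 × 10 = 163 N down at 1.45 m → arm 1.45 m, τ = 163 × 1.45 = 236.3 N·m clockwise.
Total clockwise load moment = 333.7 N·m.
The cable tension T acts at 1.11 m; only its component perpendicular to the beam, T sinθ, produces torque. sinθ = h/√(h²+d²) = 1.34/√(1.34²+1.11²) = 0.7701.
For rotational equilibrium, T × 1.11 × 0.7701 = 333.7, so T = 333.7 / 0.8548 = 390 N.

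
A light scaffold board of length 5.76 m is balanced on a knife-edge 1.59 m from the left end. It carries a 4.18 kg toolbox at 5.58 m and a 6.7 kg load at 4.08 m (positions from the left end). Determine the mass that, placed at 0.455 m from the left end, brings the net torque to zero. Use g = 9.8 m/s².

Taking torques about the knife-edge (at 1.59 m from the left end):
Toolbox: 4.18 × 9.8 = 40.96 N down at 5.58 m → arm 3.99 m, τ = 40.96 × 3.99 = 163.4 N·m clockwise.
Load: 6.7 × 9.8 = 65.66 N down at 4.08 m → arm 2.49 m, τ = 65.66 × 2.49 = 163.5 N·m clockwise.
Net moment of known loads = 326.9 N·m clockwise.
An unknown mass m at 0.455 m has arm 1.135 m; its moment is m·g·1.135 counterclockwise.
Setting net torque to zero: m × 9.8 × 1.135 = 326.9 → m = 326.9 / (9.8 × 1.135) = 29.4 kg.

m ≈ 29.4 kg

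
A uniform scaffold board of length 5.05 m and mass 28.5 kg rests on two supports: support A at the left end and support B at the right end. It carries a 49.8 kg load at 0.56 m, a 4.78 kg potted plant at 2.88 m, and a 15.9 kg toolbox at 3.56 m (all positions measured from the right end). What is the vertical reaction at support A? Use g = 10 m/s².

Sum moments about support B (its reaction then has zero moment arm).
Beam weight: 28.5 × 10 = 285 N down at 2.525 m → arm 2.525 m, τ = 285 × 2.525 = 719.6 N·m counterclockwise.
Load: 49.8 × 10 = 498 N down at 0.56 m → arm 0.56 m, τ = 498 × 0.56 = 278.9 N·m counterclockwise.
Potted plant: 4.78 × 10 = 47.8 N down at 2.88 m → arm 2.88 m, τ = 47.8 × 2.88 = 137.7 N·m counterclockwise.
Toolbox: 15.9 × 10 = 159 N down at 3.56 m → arm 3.56 m, τ = 159 × 3.56 = 566 N·m counterclockwise.
Net load moment about support B = 1702 N·m counterclockwise.
Reaction R at support A is upward at 5.05 m, arm 5.05 m → moment R × 5.05 clockwise.
Setting net torque to zero: R × 5.05 = 1702 → R = 337 N.

R_A ≈ 337 N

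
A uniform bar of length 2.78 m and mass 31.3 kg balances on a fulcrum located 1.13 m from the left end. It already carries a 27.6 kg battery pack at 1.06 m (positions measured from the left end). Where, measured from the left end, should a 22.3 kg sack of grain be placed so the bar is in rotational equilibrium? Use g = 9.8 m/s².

About the fulcrum (at 1.13 m from the left end):
Beam weight: 31.3 × 9.8 = 306.7 N down at 1.39 m → arm 0.26 m, τ = 306.7 × 0.26 = 79.74 N·m clockwise.
Battery pack: 27.6 × 9.8 = 270.5 N down at 1.06 m → arm 0.07 m, τ = 270.5 × 0.07 = 18.94 N·m counterclockwise.
Net moment of existing loads = 60.8 N·m clockwise.
The sack of grain weighs 22.3 × 9.8 = 218.5 N and must supply an equal counterclockwise moment, so its lever arm about the fulcrum is 60.8 / 218.5 = 0.278 m.
That puts it at 1.13 − 0.278 = 0.852 m from the left end.

x ≈ 0.852 m from the left end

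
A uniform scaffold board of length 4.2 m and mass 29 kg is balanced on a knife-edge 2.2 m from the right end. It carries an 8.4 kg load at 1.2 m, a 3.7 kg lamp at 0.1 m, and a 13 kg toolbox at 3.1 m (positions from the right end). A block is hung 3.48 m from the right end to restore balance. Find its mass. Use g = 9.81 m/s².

m ≈ 5.76 kg

Sum moments about the knife-edge (at 2.2 m from the right end) (the support reaction has zero arm there).
Beam weight: 29 × 9.81 = 284.5 N down at 2.1 m → arm 0.1 m, τ = 284.5 × 0.1 = 28.45 N·m clockwise.
Load: 8.4 × 9.81 = 82.4 N down at 1.2 m → arm 1 m, τ = 82.4 × 1 = 82.4 N·m clockwise.
Lamp: 3.7 × 9.81 = 36.3 N down at 0.1 m → arm 2.1 m, τ = 36.3 × 2.1 = 76.23 N·m clockwise.
Toolbox: 13 × 9.81 = 127.5 N down at 3.1 m → arm 0.9 m, τ = 127.5 × 0.9 = 114.8 N·m counterclockwise.
Net moment of known loads = 72.28 N·m clockwise.
An unknown mass m at 3.48 m has arm 1.28 m; its moment is m·g·1.28 counterclockwise.
Balancing moments: m × 9.81 × 1.28 = 72.28, giving m = 72.28 / (9.81 × 1.28) = 5.76 kg.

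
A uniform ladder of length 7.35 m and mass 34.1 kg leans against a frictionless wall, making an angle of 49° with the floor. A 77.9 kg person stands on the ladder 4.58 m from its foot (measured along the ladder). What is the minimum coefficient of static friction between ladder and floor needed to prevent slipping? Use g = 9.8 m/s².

Taking torques about the foot of the ladder:
Ladder weight 34.1×9.8 = 334.2 N acts at 3.675 m along the ladder; its horizontal arm is 3.675·cos49° = 2.411 m → τ = 805.8 N·m clockwise.
Person: 77.9×9.8 = 763.4 N at 4.58 m → arm 3.005 m → τ = 2294 N·m clockwise.
Wall normal N acts horizontally at the top; its moment arm is the height L sinθ = 7.35·sin49° = 5.547 m, counterclockwise.
Setting net torque to zero: N × 5.547 = 3100 → N = 558.9 N.
ΣFx = 0 ⇒ f = N_wall = 558.9 N. ΣFy = 0 ⇒ N_floor = 1098 N.
μ_min = f / N_floor = 558.9 / 1098 = 0.509.

μ_min ≈ 0.509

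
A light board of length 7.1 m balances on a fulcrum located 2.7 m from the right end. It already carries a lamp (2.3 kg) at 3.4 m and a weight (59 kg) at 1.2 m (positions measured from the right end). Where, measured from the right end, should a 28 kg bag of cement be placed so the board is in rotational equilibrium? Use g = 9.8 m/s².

Taking torques about the fulcrum (at 2.7 m from the right end):
Lamp: 2.3 × 9.8 = 22.54 N down at 3.4 m → arm 0.7 m, τ = 22.54 × 0.7 = 15.78 N·m counterclockwise.
Weight: 59 × 9.8 = 578.2 N down at 1.2 m → arm 1.5 m, τ = 578.2 × 1.5 = 867.3 N·m clockwise.
Net moment of existing loads = 851.5 N·m clockwise.
The bag of cement weighs 28 × 9.8 = 274.4 N and must supply an equal counterclockwise moment, so its lever arm about the fulcrum is 851.5 / 274.4 = 3.1 m.
That puts it at 2.7 + 3.1 = 5.8 m from the right end.

x ≈ 5.8 m from the right end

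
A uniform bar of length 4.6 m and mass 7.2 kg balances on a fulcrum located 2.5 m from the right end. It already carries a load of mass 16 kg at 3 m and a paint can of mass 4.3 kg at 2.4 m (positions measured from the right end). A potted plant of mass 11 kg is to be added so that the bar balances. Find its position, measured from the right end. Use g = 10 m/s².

x ≈ 1.94 m from the right end

Taking torques about the fulcrum (at 2.5 m from the right end):
Beam weight: 7.2 × 10 = 72 N down at 2.3 m → arm 0.2 m, τ = 72 × 0.2 = 14.4 N·m clockwise.
Load: 16 × 10 = 160 N down at 3 m → arm 0.5 m, τ = 160 × 0.5 = 80 N·m counterclockwise.
Paint can: 4.3 × 10 = 43 N down at 2.4 m → arm 0.1 m, τ = 43 × 0.1 = 4.3 N·m clockwise.
Net moment of existing loads = 61.3 N·m counterclockwise.
The potted plant weighs 11 × 10 = 110 N and must supply an equal clockwise moment, so its lever arm about the fulcrum is 61.3 / 110 = 0.557 m.
That puts it at 2.5 − 0.557 = 1.94 m from the right end.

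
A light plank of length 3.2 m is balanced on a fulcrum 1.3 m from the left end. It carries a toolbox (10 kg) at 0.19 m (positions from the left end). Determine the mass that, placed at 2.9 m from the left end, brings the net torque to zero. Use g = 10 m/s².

Taking torques about the fulcrum (at 1.3 m from the left end):
Toolbox: 10 × 10 = 100 N down at 0.19 m → arm 1.11 m, τ = 100 × 1.11 = 111 N·m counterclockwise.
Net moment of known loads = 111 N·m counterclockwise.
An unknown mass m at 2.9 m has arm 1.6 m; its moment is m·g·1.6 clockwise.
For rotational equilibrium, m × 10 × 1.6 = 111, so m = 111 / (10 × 1.6) = 6.94 kg.

m ≈ 6.94 kg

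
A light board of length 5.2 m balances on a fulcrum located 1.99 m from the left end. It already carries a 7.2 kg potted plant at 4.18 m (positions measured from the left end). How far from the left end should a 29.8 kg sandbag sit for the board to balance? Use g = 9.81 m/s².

About the fulcrum (at 1.99 m from the left end):
Potted plant: 7.2 × 9.81 = 70.63 N down at 4.18 m → arm 2.19 m, τ = 70.63 × 2.19 = 154.7 N·m clockwise.
Net moment of existing loads = 154.7 N·m clockwise.
The sandbag weighs 29.8 × 9.81 = 292.3 N and must supply an equal counterclockwise moment, so its lever arm about the fulcrum is 154.7 / 292.3 = 0.529 m.
That puts it at 1.99 − 0.529 = 1.46 m from the left end.

x ≈ 1.46 m from the left end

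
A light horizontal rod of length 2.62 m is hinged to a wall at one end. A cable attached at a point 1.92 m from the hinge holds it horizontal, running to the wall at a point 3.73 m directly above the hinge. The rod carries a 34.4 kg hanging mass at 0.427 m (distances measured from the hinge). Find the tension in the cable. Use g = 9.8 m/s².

T ≈ 84.3 N

Sum moments about the hinge (the unknown hinge reaction has zero arm there).
Hanging mass: 34.4 × 9.8 = 337.1 N down at 0.427 m → arm 0.427 m, τ = 337.1 × 0.427 = 143.9 N·m clockwise.
Total clockwise load moment = 143.9 N·m.
The cable tension T acts at 1.92 m; only its component perpendicular to the rod, T sinθ, produces torque. sinθ = h/√(h²+d²) = 3.73/√(3.73²+1.92²) = 0.8891.
Setting net torque to zero: T × 1.92 × 0.8891 = 143.9 → T = 143.9 / 1.707 = 84.3 N.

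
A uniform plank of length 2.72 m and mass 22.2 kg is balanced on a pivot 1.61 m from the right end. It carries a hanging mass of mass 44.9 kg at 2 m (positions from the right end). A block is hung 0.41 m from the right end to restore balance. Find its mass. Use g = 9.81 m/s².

Choose the pivot (at 1.61 m from the right end) as the axis so the support reaction has zero arm there.
Beam weight: 22.2 × 9.81 = 217.8 N down at 1.36 m → arm 0.25 m, τ = 217.8 × 0.25 = 54.45 N·m clockwise.
Hanging mass: 44.9 × 9.81 = 440.5 N down at 2 m → arm 0.39 m, τ = 440.5 × 0.39 = 171.8 N·m counterclockwise.
Net moment of known loads = 117.4 N·m counterclockwise.
An unknown mass m at 0.41 m has arm 1.2 m; its moment is m·g·1.2 clockwise.
Balancing moments: m × 9.81 × 1.2 = 117.4, giving m = 117.4 / (9.81 × 1.2) = 9.97 kg.

m ≈ 9.97 kg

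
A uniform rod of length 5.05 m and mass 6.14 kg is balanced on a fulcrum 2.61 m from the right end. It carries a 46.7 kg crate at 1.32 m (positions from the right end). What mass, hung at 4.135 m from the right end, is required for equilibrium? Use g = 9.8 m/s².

Taking torques about the fulcrum (at 2.61 m from the right end):
Beam weight: 6.14 × 9.8 = 60.17 N down at 2.525 m → arm 0.085 m, τ = 60.17 × 0.085 = 5.114 N·m clockwise.
Crate: 46.7 × 9.8 = 457.7 N down at 1.32 m → arm 1.29 m, τ = 457.7 × 1.29 = 590.4 N·m clockwise.
Net moment of known loads = 595.5 N·m clockwise.
An unknown mass m at 4.135 m has arm 1.525 m; its moment is m·g·1.525 counterclockwise.
Στ = 0 ⇒ m × 9.8 × 1.525 = 595.5 ⇒ m = 595.5 / (9.8 × 1.525) = 39.8 kg.

m ≈ 39.8 kg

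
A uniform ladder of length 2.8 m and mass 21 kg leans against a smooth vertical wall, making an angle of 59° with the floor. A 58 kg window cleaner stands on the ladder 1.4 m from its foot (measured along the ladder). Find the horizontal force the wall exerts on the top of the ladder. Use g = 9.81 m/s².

N_wall ≈ 233 N

Take moments about the foot of the ladder.
Ladder weight 21×9.81 = 206 N acts at 1.4 m along the ladder; its horizontal arm is 1.4·cos59° = 0.7211 m → τ = 148.5 N·m clockwise.
Window cleaner: 58×9.81 = 569 N at 1.4 m → arm 0.7211 m → τ = 410.3 N·m clockwise.
Wall normal N acts horizontally at the top; its moment arm is the height L sinθ = 2.8·sin59° = 2.4 m, counterclockwise.
Setting net torque to zero: N × 2.4 = 558.8 → N = 233 N.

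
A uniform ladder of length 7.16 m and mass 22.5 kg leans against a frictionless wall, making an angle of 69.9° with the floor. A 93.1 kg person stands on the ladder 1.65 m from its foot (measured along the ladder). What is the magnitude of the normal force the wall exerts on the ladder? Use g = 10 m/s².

N_wall ≈ 120 N

About the foot of the ladder:
Ladder weight 22.5×10 = 225 N acts at 3.58 m along the ladder; its horizontal arm is 3.58·cos69.9° = 1.23 m → τ = 276.8 N·m clockwise.
Person: 93.1×10 = 931 N at 1.65 m → arm 0.567 m → τ = 527.9 N·m clockwise.
Wall normal N acts horizontally at the top; its moment arm is the height L sinθ = 7.16·sin69.9° = 6.724 m, counterclockwise.
For rotational equilibrium, N × 6.724 = 804.7, so N = 120 N.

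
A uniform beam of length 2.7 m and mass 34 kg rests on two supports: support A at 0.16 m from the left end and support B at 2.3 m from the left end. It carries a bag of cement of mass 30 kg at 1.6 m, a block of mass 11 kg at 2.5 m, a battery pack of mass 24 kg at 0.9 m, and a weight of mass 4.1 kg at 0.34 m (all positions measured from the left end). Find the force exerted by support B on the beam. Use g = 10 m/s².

Choose support A as the axis so its reaction then has zero moment arm.
Beam weight: 34 × 10 = 340 N down at 1.35 m → arm 1.19 m, τ = 340 × 1.19 = 404.6 N·m clockwise.
Bag of cement: 30 × 10 = 300 N down at 1.6 m → arm 1.44 m, τ = 300 × 1.44 = 432 N·m clockwise.
Block: 11 × 10 = 110 N down at 2.5 m → arm 2.34 m, τ = 110 × 2.34 = 257.4 N·m clockwise.
Battery pack: 24 × 10 = 240 N down at 0.9 m → arm 0.74 m, τ = 240 × 0.74 = 177.6 N·m clockwise.
Weight: 4.1 × 10 = 41 N down at 0.34 m → arm 0.18 m, τ = 41 × 0.18 = 7.38 N·m clockwise.
Net load moment about support A = 1279 N·m clockwise.
Reaction R at support B is upward at 2.3 m, arm 2.14 m → moment R × 2.14 counterclockwise.
Balancing moments: R × 2.14 = 1279, giving R = 598 N.

R_B ≈ 598 N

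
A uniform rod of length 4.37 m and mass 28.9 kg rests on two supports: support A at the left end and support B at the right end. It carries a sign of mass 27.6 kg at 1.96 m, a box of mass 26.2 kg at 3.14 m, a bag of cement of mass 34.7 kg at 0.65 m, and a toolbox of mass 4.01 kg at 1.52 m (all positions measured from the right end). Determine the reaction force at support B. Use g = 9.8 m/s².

Choose support A as the axis so its reaction then has zero moment arm.
Beam weight: 28.9 × 9.8 = 283.2 N down at 2.185 m → arm 2.185 m, τ = 283.2 × 2.185 = 618.8 N·m clockwise.
Sign: 27.6 × 9.8 = 270.5 N down at 1.96 m → arm 2.41 m, τ = 270.5 × 2.41 = 651.9 N·m clockwise.
Box: 26.2 × 9.8 = 256.8 N down at 3.14 m → arm 1.23 m, τ = 256.8 × 1.23 = 315.9 N·m clockwise.
Bag of cement: 34.7 × 9.8 = 340.1 N down at 0.65 m → arm 3.72 m, τ = 340.1 × 3.72 = 1265 N·m clockwise.
Toolbox: 4.01 × 9.8 = 39.3 N down at 1.52 m → arm 2.85 m, τ = 39.3 × 2.85 = 112 N·m clockwise.
Net load moment about support A = 2964 N·m clockwise.
Reaction R at support B is upward at 0 m, arm 4.37 m → moment R × 4.37 counterclockwise.
Setting net torque to zero: R × 4.37 = 2964 → R = 678 N.

R_B ≈ 678 N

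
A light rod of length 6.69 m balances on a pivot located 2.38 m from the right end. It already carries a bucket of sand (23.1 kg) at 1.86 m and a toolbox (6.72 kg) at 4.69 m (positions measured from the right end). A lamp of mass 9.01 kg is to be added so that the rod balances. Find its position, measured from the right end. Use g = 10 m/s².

x ≈ 1.99 m from the right end

Choose the pivot (at 2.38 m from the right end) as the axis so the support reaction has zero arm there.
Bucket of sand: 23.1 × 10 = 231 N down at 1.86 m → arm 0.52 m, τ = 231 × 0.52 = 120.1 N·m clockwise.
Toolbox: 6.72 × 10 = 67.2 N down at 4.69 m → arm 2.31 m, τ = 67.2 × 2.31 = 155.2 N·m counterclockwise.
Net moment of existing loads = 35.1 N·m counterclockwise.
The lamp weighs 9.01 × 10 = 90.1 N and must supply an equal clockwise moment, so its lever arm about the pivot is 35.1 / 90.1 = 0.39 m.
That puts it at 2.38 − 0.39 = 1.99 m from the right end.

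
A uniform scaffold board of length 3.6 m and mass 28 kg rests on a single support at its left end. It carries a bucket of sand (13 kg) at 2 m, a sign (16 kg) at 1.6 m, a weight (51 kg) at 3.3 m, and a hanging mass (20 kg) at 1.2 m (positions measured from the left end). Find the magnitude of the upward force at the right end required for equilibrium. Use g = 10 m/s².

Take moments about the left end.
Beam weight: 28 × 10 = 280 N down at 1.8 m → arm 1.8 m, τ = 280 × 1.8 = 504 N·m clockwise.
Bucket of sand: 13 × 10 = 130 N down at 2 m → arm 2 m, τ = 130 × 2 = 260 N·m clockwise.
Sign: 16 × 10 = 160 N down at 1.6 m → arm 1.6 m, τ = 160 × 1.6 = 256 N·m clockwise.
Weight: 51 × 10 = 510 N down at 3.3 m → arm 3.3 m, τ = 510 × 3.3 = 1683 N·m clockwise.
Hanging mass: 20 × 10 = 200 N down at 1.2 m → arm 1.2 m, τ = 200 × 1.2 = 240 N·m clockwise.
Net moment of the loads = 2943 N·m clockwise.
The upward force F acts at the right end, arm 3.6 m, giving F × 3.6 counterclockwise.
Στ = 0 ⇒ F × 3.6 = 2943 ⇒ F = 2943 / 3.6 = 818 N.

F ≈ 818 N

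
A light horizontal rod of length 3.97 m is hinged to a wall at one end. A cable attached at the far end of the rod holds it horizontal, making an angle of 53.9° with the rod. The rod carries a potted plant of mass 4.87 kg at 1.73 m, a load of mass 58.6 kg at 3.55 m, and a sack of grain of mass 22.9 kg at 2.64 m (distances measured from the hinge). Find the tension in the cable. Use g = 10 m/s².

Choose the hinge as the axis so the unknown hinge reaction has zero arm there.
Potted plant: 4.87 × 10 = 48.7 N down at 1.73 m → arm 1.73 m, τ = 48.7 × 1.73 = 84.25 N·m clockwise.
Load: 58.6 × 10 = 586 N down at 3.55 m → arm 3.55 m, τ = 586 × 3.55 = 2080 N·m clockwise.
Sack of grain: 22.9 × 10 = 229 N down at 2.64 m → arm 2.64 m, τ = 229 × 2.64 = 604.6 N·m clockwise.
Total clockwise load moment = 2769 N·m.
The cable tension T acts at 3.97 m; only its component perpendicular to the rod, T sinθ, produces torque. sin 53.9° = 0.808.
Setting net torque to zero: T × 3.97 × 0.808 = 2769 → T = 2769 / 3.208 = 863 N.

T ≈ 863 N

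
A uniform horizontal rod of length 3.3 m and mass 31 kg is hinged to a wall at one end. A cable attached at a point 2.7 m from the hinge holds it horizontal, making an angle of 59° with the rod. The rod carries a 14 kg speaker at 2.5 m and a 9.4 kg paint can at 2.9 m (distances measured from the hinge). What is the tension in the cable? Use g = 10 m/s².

Choose the hinge as the axis so the unknown hinge reaction has zero arm there.
Beam weight: 31 × 10 = 310 N down at 1.65 m → arm 1.65 m, τ = 310 × 1.65 = 511.5 N·m clockwise.
Speaker: 14 × 10 = 140 N down at 2.5 m → arm 2.5 m, τ = 140 × 2.5 = 350 N·m clockwise.
Paint can: 9.4 × 10 = 94 N down at 2.9 m → arm 2.9 m, τ = 94 × 2.9 = 272.6 N·m clockwise.
Total clockwise load moment = 1134 N·m.
The cable tension T acts at 2.7 m; only its component perpendicular to the rod, T sinθ, produces torque. sin 59° = 0.8572.
Στ = 0 ⇒ T × 2.7 × 0.8572 = 1134 ⇒ T = 1134 / 2.314 = 490 N.

T ≈ 490 N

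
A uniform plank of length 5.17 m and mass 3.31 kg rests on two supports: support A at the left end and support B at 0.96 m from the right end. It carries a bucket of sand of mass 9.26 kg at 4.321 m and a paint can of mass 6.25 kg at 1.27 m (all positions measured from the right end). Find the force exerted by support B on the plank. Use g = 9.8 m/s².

Take moments about support A.
Beam weight: 3.31 × 9.8 = 32.44 N down at 2.585 m → arm 2.585 m, τ = 32.44 × 2.585 = 83.86 N·m clockwise.
Bucket of sand: 9.26 × 9.8 = 90.75 N down at 4.321 m → arm 0.849 m, τ = 90.75 × 0.849 = 77.05 N·m clockwise.
Paint can: 6.25 × 9.8 = 61.25 N down at 1.27 m → arm 3.9 m, τ = 61.25 × 3.9 = 238.9 N·m clockwise.
Net load moment about support A = 399.8 N·m clockwise.
Reaction R at support B is upward at 0.96 m, arm 4.21 m → moment R × 4.21 counterclockwise.
Balancing moments: R × 4.21 = 399.8, giving R = 95 N.

R_B ≈ 95 N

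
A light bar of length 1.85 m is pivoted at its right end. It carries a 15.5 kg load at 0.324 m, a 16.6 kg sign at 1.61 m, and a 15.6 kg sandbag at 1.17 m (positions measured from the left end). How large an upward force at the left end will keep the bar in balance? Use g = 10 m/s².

Take moments about the right end.
Load: 15.5 × 10 = 155 N down at 0.324 m → arm 1.526 m, τ = 155 × 1.526 = 236.5 N·m counterclockwise.
Sign: 16.6 × 10 = 166 N down at 1.61 m → arm 0.24 m, τ = 166 × 0.24 = 39.84 N·m counterclockwise.
Sandbag: 15.6 × 10 = 156 N down at 1.17 m → arm 0.68 m, τ = 156 × 0.68 = 106.1 N·m counterclockwise.
Net moment of the loads = 382.4 N·m counterclockwise.
The upward force F acts at the left end, arm 1.85 m, giving F × 1.85 clockwise.
Balancing moments: F × 1.85 = 382.4, giving F = 382.4 / 1.85 = 207 N.

F ≈ 207 N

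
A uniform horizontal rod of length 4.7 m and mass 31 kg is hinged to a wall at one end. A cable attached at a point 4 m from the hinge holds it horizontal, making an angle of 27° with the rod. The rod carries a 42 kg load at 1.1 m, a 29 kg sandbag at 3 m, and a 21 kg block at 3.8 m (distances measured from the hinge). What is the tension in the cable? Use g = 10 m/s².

Choose the hinge as the axis so the unknown hinge reaction has zero arm there.
Beam weight: 31 × 10 = 310 N down at 2.35 m → arm 2.35 m, τ = 310 × 2.35 = 728.5 N·m clockwise.
Load: 42 × 10 = 420 N down at 1.1 m → arm 1.1 m, τ = 420 × 1.1 = 462 N·m clockwise.
Sandbag: 29 × 10 = 290 N down at 3 m → arm 3 m, τ = 290 × 3 = 870 N·m clockwise.
Block: 21 × 10 = 210 N down at 3.8 m → arm 3.8 m, τ = 210 × 3.8 = 798 N·m clockwise.
Total clockwise load moment = 2858 N·m.
The cable tension T acts at 4 m; only its component perpendicular to the rod, T sinθ, produces torque. sin 27° = 0.454.
For rotational equilibrium, T × 4 × 0.454 = 2858, so T = 2858 / 1.816 = 1570 N.

T ≈ 1570 N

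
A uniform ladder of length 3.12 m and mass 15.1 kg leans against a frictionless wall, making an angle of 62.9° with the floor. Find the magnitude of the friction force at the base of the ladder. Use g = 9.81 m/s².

f ≈ 37.9 N

Sum moments about the foot of the ladder (the floor normal and friction both act there and drop out).
Ladder weight 15.1×9.81 = 148.1 N acts at 1.56 m along the ladder; its horizontal arm is 1.56·cos62.9° = 0.7107 m → τ = 105.3 N·m clockwise.
Wall normal N acts horizontally at the top; its moment arm is the height L sinθ = 3.12·sin62.9° = 2.777 m, counterclockwise.
For rotational equilibrium, N × 2.777 = 105.3, so N = 37.9 N.
ΣFx = 0: friction at the foot balances the wall's push, so f = N_wall = 37.9 N.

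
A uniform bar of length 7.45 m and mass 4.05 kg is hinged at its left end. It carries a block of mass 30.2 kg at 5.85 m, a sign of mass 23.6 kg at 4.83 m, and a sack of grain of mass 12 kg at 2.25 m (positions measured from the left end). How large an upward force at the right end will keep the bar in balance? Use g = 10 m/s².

Take moments about the left end.
Beam weight: 4.05 × 10 = 40.5 N down at 3.725 m → arm 3.725 m, τ = 40.5 × 3.725 = 150.9 N·m clockwise.
Block: 30.2 × 10 = 302 N down at 5.85 m → arm 5.85 m, τ = 302 × 5.85 = 1767 N·m clockwise.
Sign: 23.6 × 10 = 236 N down at 4.83 m → arm 4.83 m, τ = 236 × 4.83 = 1140 N·m clockwise.
Sack of grain: 12 × 10 = 120 N down at 2.25 m → arm 2.25 m, τ = 120 × 2.25 = 270 N·m clockwise.
Net moment of the loads = 3328 N·m clockwise.
The upward force F acts at the right end, arm 7.45 m, giving F × 7.45 counterclockwise.
Setting net torque to zero: F × 7.45 = 3328 → F = 3328 / 7.45 = 447 N.

F ≈ 447 N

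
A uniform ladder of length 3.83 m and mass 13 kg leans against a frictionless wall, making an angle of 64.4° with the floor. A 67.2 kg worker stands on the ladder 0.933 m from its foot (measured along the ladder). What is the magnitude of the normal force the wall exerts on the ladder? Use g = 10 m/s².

Choose the foot of the ladder as the axis so the floor normal and friction both act there and drop out.
Ladder weight 13×10 = 130 N acts at 1.915 m along the ladder; its horizontal arm is 1.915·cos64.4° = 0.8274 m → τ = 107.6 N·m clockwise.
Worker: 67.2×10 = 672 N at 0.933 m → arm 0.4031 m → τ = 270.9 N·m clockwise.
Wall normal N acts horizontally at the top; its moment arm is the height L sinθ = 3.83·sin64.4° = 3.454 m, counterclockwise.
Setting net torque to zero: N × 3.454 = 378.5 → N = 110 N.

N_wall ≈ 110 N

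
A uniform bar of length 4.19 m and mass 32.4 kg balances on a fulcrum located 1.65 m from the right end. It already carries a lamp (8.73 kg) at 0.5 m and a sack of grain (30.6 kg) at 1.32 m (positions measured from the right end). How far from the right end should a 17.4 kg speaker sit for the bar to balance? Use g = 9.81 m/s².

x ≈ 1.98 m from the right end

Taking torques about the fulcrum (at 1.65 m from the right end):
Beam weight: 32.4 × 9.81 = 317.8 N down at 2.095 m → arm 0.445 m, τ = 317.8 × 0.445 = 141.4 N·m counterclockwise.
Lamp: 8.73 × 9.81 = 85.64 N down at 0.5 m → arm 1.15 m, τ = 85.64 × 1.15 = 98.49 N·m clockwise.
Sack of grain: 30.6 × 9.81 = 300.2 N down at 1.32 m → arm 0.33 m, τ = 300.2 × 0.33 = 99.07 N·m clockwise.
Net moment of existing loads = 56.16 N·m clockwise.
The speaker weighs 17.4 × 9.81 = 170.7 N and must supply an equal counterclockwise moment, so its lever arm about the fulcrum is 56.16 / 170.7 = 0.329 m.
That puts it at 1.65 + 0.329 = 1.98 m from the right end.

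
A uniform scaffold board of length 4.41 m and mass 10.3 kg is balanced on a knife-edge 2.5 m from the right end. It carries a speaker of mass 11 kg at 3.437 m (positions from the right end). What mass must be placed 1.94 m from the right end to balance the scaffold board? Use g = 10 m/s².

Sum moments about the knife-edge (at 2.5 m from the right end) (the support reaction has zero arm there).
Beam weight: 10.3 × 10 = 103 N down at 2.205 m → arm 0.295 m, τ = 103 × 0.295 = 30.38 N·m clockwise.
Speaker: 11 × 10 = 110 N down at 3.437 m → arm 0.937 m, τ = 110 × 0.937 = 103.1 N·m counterclockwise.
Net moment of known loads = 72.72 N·m counterclockwise.
An unknown mass m at 1.94 m has arm 0.56 m; its moment is m·g·0.56 clockwise.
Balancing moments: m × 10 × 0.56 = 72.72, giving m = 72.72 / (10 × 0.56) = 13 kg.

m ≈ 13 kg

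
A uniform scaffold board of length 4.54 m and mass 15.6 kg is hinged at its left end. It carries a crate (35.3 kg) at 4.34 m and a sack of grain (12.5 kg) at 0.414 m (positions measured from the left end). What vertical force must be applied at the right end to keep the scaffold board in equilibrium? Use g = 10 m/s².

F ≈ 427 N

Taking torques about the left end:
Beam weight: 15.6 × 10 = 156 N down at 2.27 m → arm 2.27 m, τ = 156 × 2.27 = 354.1 N·m clockwise.
Crate: 35.3 × 10 = 353 N down at 4.34 m → arm 4.34 m, τ = 353 × 4.34 = 1532 N·m clockwise.
Sack of grain: 12.5 × 10 = 125 N down at 0.414 m → arm 0.414 m, τ = 125 × 0.414 = 51.75 N·m clockwise.
Net moment of the loads = 1938 N·m clockwise.
The upward force F acts at the right end, arm 4.54 m, giving F × 4.54 counterclockwise.
For rotational equilibrium, F × 4.54 = 1938, so F = 1938 / 4.54 = 427 N.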